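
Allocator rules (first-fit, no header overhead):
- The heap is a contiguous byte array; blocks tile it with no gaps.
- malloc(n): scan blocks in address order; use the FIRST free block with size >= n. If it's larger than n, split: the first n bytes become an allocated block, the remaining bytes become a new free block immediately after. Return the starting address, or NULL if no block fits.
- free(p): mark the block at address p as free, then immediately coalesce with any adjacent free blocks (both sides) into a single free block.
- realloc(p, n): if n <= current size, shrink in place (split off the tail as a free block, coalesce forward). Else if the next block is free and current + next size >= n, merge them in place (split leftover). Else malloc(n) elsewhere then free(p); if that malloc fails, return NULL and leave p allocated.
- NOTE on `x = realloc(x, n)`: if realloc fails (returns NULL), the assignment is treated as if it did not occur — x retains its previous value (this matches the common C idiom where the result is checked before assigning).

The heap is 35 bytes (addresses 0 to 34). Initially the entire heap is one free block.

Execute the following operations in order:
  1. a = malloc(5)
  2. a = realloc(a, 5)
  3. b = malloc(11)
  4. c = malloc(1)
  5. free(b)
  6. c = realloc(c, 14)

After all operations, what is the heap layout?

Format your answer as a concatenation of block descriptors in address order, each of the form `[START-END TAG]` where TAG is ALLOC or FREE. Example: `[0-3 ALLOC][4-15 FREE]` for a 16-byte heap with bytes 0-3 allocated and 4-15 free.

Op 1: a = malloc(5) -> a = 0; heap: [0-4 ALLOC][5-34 FREE]
Op 2: a = realloc(a, 5) -> a = 0; heap: [0-4 ALLOC][5-34 FREE]
Op 3: b = malloc(11) -> b = 5; heap: [0-4 ALLOC][5-15 ALLOC][16-34 FREE]
Op 4: c = malloc(1) -> c = 16; heap: [0-4 ALLOC][5-15 ALLOC][16-16 ALLOC][17-34 FREE]
Op 5: free(b) -> (freed b); heap: [0-4 ALLOC][5-15 FREE][16-16 ALLOC][17-34 FREE]
Op 6: c = realloc(c, 14) -> c = 16; heap: [0-4 ALLOC][5-15 FREE][16-29 ALLOC][30-34 FREE]

Answer: [0-4 ALLOC][5-15 FREE][16-29 ALLOC][30-34 FREE]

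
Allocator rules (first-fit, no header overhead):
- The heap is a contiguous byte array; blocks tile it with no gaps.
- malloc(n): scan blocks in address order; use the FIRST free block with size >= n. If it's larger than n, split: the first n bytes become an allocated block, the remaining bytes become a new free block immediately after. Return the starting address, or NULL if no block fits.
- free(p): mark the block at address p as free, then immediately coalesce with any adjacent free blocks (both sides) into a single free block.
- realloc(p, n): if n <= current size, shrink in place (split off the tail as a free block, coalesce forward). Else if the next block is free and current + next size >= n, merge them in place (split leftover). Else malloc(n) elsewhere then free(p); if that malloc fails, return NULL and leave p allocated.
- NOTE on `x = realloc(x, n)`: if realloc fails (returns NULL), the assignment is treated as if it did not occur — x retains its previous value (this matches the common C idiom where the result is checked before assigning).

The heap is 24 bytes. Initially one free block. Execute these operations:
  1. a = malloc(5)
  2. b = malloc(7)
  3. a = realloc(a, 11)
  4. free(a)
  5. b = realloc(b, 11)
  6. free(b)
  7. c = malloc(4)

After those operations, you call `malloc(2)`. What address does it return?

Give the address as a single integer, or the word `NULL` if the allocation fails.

Op 1: a = malloc(5) -> a = 0; heap: [0-4 ALLOC][5-23 FREE]
Op 2: b = malloc(7) -> b = 5; heap: [0-4 ALLOC][5-11 ALLOC][12-23 FREE]
Op 3: a = realloc(a, 11) -> a = 12; heap: [0-4 FREE][5-11 ALLOC][12-22 ALLOC][23-23 FREE]
Op 4: free(a) -> (freed a); heap: [0-4 FREE][5-11 ALLOC][12-23 FREE]
Op 5: b = realloc(b, 11) -> b = 5; heap: [0-4 FREE][5-15 ALLOC][16-23 FREE]
Op 6: free(b) -> (freed b); heap: [0-23 FREE]
Op 7: c = malloc(4) -> c = 0; heap: [0-3 ALLOC][4-23 FREE]
malloc(2): first-fit scan over [0-3 ALLOC][4-23 FREE] -> 4

Answer: 4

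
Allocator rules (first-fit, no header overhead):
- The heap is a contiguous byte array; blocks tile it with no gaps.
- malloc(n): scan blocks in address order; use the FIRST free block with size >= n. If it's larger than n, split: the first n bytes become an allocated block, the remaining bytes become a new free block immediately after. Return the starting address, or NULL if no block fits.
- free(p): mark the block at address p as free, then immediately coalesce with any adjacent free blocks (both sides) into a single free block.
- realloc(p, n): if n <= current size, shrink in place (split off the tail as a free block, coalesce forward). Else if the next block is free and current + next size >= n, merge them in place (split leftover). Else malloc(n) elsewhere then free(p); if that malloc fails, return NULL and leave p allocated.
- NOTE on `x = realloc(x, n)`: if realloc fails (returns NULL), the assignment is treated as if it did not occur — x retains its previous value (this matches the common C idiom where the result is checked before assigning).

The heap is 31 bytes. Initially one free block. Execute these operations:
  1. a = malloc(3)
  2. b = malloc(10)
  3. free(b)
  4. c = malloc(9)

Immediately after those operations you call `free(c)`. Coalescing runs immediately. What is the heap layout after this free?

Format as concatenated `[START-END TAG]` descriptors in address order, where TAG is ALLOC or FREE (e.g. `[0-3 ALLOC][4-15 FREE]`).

Op 1: a = malloc(3) -> a = 0; heap: [0-2 ALLOC][3-30 FREE]
Op 2: b = malloc(10) -> b = 3; heap: [0-2 ALLOC][3-12 ALLOC][13-30 FREE]
Op 3: free(b) -> (freed b); heap: [0-2 ALLOC][3-30 FREE]
Op 4: c = malloc(9) -> c = 3; heap: [0-2 ALLOC][3-11 ALLOC][12-30 FREE]
free(c): c = 3 -> block [3-11 ALLOC]; mark free, coalesce with adjacent free neighbors -> [0-2 ALLOC][3-30 FREE]

Answer: [0-2 ALLOC][3-30 FREE]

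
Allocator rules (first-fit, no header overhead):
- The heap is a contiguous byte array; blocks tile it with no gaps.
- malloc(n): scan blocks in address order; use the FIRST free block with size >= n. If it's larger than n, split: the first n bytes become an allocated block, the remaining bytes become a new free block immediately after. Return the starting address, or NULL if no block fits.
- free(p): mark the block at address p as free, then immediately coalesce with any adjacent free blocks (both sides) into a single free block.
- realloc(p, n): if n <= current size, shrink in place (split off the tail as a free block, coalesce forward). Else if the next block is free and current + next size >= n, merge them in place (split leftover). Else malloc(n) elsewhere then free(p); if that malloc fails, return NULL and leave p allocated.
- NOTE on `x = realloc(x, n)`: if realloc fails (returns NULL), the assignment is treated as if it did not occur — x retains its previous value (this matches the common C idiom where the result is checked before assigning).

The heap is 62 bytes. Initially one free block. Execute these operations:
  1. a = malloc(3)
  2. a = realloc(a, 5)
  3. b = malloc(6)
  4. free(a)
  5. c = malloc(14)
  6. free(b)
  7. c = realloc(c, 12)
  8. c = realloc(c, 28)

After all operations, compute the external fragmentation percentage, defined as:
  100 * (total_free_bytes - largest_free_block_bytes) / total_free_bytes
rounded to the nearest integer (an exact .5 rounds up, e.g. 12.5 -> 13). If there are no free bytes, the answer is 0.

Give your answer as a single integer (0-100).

Op 1: a = malloc(3) -> a = 0; heap: [0-2 ALLOC][3-61 FREE]
Op 2: a = realloc(a, 5) -> a = 0; heap: [0-4 ALLOC][5-61 FREE]
Op 3: b = malloc(6) -> b = 5; heap: [0-4 ALLOC][5-10 ALLOC][11-61 FREE]
Op 4: free(a) -> (freed a); heap: [0-4 FREE][5-10 ALLOC][11-61 FREE]
Op 5: c = malloc(14) -> c = 11; heap: [0-4 FREE][5-10 ALLOC][11-24 ALLOC][25-61 FREE]
Op 6: free(b) -> (freed b); heap: [0-10 FREE][11-24 ALLOC][25-61 FREE]
Op 7: c = realloc(c, 12) -> c = 11; heap: [0-10 FREE][11-22 ALLOC][23-61 FREE]
Op 8: c = realloc(c, 28) -> c = 11; heap: [0-10 FREE][11-38 ALLOC][39-61 FREE]
Free blocks: [11 23] total_free=34 largest=23 -> 100*(34-23)/34 = 1100/34 ≈ 32.353 -> rounds to 32

Answer: 32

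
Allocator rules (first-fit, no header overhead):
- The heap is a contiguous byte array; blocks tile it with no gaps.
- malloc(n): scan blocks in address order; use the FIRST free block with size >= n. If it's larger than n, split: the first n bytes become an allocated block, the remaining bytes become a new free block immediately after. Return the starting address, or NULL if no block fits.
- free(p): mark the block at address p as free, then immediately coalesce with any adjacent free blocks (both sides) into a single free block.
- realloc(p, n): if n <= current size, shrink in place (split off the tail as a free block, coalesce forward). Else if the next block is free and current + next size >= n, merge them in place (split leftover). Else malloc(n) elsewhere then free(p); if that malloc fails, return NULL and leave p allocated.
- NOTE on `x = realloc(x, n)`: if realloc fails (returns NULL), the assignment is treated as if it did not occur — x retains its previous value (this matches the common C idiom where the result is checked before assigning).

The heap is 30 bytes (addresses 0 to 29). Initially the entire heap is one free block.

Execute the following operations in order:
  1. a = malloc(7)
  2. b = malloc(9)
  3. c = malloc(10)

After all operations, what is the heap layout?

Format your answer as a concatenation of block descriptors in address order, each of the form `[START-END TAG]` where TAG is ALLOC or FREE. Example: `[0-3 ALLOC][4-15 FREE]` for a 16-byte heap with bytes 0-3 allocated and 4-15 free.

Op 1: a = malloc(7) -> a = 0; heap: [0-6 ALLOC][7-29 FREE]
Op 2: b = malloc(9) -> b = 7; heap: [0-6 ALLOC][7-15 ALLOC][16-29 FREE]
Op 3: c = malloc(10) -> c = 16; heap: [0-6 ALLOC][7-15 ALLOC][16-25 ALLOC][26-29 FREE]

Answer: [0-6 ALLOC][7-15 ALLOC][16-25 ALLOC][26-29 FREE]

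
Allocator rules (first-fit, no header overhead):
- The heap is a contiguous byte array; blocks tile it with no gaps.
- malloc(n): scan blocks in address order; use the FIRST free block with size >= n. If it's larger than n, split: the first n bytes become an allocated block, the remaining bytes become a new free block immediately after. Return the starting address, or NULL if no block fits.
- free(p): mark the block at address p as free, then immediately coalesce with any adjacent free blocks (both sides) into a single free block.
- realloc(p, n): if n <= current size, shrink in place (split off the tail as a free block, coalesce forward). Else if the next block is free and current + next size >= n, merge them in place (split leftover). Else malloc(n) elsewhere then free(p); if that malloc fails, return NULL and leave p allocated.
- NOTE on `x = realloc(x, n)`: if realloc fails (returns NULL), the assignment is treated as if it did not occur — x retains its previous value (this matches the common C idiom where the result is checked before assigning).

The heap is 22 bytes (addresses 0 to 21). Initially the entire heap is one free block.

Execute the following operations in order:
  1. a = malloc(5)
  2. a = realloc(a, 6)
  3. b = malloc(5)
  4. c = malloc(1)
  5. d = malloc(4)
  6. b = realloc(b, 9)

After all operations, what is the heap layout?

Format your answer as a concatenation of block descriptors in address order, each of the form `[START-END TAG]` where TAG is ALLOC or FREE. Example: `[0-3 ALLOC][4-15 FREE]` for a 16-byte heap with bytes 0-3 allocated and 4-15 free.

Answer: [0-5 ALLOC][6-10 ALLOC][11-11 ALLOC][12-15 ALLOC][16-21 FREE]

Derivation:
Op 1: a = malloc(5) -> a = 0; heap: [0-4 ALLOC][5-21 FREE]
Op 2: a = realloc(a, 6) -> a = 0; heap: [0-5 ALLOC][6-21 FREE]
Op 3: b = malloc(5) -> b = 6; heap: [0-5 ALLOC][6-10 ALLOC][11-21 FREE]
Op 4: c = malloc(1) -> c = 11; heap: [0-5 ALLOC][6-10 ALLOC][11-11 ALLOC][12-21 FREE]
Op 5: d = malloc(4) -> d = 12; heap: [0-5 ALLOC][6-10 ALLOC][11-11 ALLOC][12-15 ALLOC][16-21 FREE]
Op 6: b = realloc(b, 9) -> NULL (b unchanged); heap: [0-5 ALLOC][6-10 ALLOC][11-11 ALLOC][12-15 ALLOC][16-21 FREE]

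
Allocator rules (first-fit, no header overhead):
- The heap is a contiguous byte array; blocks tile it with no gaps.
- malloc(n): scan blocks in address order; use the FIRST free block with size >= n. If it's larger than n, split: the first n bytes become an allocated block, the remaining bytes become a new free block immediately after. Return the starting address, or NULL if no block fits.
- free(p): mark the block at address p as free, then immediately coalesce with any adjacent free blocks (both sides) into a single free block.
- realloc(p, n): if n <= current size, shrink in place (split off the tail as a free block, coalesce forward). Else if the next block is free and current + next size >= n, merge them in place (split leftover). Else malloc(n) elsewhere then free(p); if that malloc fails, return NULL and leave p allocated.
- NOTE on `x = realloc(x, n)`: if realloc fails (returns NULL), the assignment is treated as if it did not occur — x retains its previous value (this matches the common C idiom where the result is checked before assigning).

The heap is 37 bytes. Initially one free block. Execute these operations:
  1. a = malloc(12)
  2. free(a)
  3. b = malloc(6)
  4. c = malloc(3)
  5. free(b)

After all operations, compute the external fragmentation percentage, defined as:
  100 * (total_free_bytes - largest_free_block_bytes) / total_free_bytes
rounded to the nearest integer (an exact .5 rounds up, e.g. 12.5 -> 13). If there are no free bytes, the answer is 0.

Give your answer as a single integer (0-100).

Answer: 18

Derivation:
Op 1: a = malloc(12) -> a = 0; heap: [0-11 ALLOC][12-36 FREE]
Op 2: free(a) -> (freed a); heap: [0-36 FREE]
Op 3: b = malloc(6) -> b = 0; heap: [0-5 ALLOC][6-36 FREE]
Op 4: c = malloc(3) -> c = 6; heap: [0-5 ALLOC][6-8 ALLOC][9-36 FREE]
Op 5: free(b) -> (freed b); heap: [0-5 FREE][6-8 ALLOC][9-36 FREE]
Free blocks: [6 28] total_free=34 largest=28 -> 100*(34-28)/34 = 600/34 ≈ 17.647 -> rounds to 18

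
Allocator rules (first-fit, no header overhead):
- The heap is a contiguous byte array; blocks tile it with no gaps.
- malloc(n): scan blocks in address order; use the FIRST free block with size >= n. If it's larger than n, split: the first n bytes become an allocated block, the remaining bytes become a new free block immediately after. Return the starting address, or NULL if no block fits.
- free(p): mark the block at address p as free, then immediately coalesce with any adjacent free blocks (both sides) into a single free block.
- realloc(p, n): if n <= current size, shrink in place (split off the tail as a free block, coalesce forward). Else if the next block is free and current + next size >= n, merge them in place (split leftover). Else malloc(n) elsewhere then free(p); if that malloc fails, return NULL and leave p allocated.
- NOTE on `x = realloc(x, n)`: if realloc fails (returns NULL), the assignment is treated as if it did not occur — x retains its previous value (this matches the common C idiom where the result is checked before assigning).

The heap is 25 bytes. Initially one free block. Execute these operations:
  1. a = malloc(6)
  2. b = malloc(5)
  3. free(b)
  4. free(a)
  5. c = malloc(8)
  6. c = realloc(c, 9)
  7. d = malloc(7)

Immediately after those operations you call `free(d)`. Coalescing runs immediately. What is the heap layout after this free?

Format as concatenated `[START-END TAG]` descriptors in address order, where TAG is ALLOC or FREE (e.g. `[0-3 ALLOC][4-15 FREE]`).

Op 1: a = malloc(6) -> a = 0; heap: [0-5 ALLOC][6-24 FREE]
Op 2: b = malloc(5) -> b = 6; heap: [0-5 ALLOC][6-10 ALLOC][11-24 FREE]
Op 3: free(b) -> (freed b); heap: [0-5 ALLOC][6-24 FREE]
Op 4: free(a) -> (freed a); heap: [0-24 FREE]
Op 5: c = malloc(8) -> c = 0; heap: [0-7 ALLOC][8-24 FREE]
Op 6: c = realloc(c, 9) -> c = 0; heap: [0-8 ALLOC][9-24 FREE]
Op 7: d = malloc(7) -> d = 9; heap: [0-8 ALLOC][9-15 ALLOC][16-24 FREE]
free(d): d = 9 -> block [9-15 ALLOC]; mark free, coalesce with adjacent free neighbors -> [0-8 ALLOC][9-24 FREE]

Answer: [0-8 ALLOC][9-24 FREE]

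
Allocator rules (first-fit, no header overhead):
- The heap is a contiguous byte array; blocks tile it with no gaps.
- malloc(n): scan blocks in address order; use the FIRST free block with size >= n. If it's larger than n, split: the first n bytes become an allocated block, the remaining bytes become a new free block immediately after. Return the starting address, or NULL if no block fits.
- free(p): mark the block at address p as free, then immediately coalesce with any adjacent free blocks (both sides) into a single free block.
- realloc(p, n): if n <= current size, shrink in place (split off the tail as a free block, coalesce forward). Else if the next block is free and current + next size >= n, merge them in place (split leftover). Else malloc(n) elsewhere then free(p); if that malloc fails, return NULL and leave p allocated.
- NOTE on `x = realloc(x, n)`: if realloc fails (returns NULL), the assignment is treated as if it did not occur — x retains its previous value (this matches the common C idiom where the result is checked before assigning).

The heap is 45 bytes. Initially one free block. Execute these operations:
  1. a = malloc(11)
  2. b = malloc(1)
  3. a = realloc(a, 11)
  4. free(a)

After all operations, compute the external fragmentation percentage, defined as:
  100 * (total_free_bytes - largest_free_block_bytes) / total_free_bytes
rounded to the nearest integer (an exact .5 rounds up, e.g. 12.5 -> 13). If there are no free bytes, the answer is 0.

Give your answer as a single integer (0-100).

Op 1: a = malloc(11) -> a = 0; heap: [0-10 ALLOC][11-44 FREE]
Op 2: b = malloc(1) -> b = 11; heap: [0-10 ALLOC][11-11 ALLOC][12-44 FREE]
Op 3: a = realloc(a, 11) -> a = 0; heap: [0-10 ALLOC][11-11 ALLOC][12-44 FREE]
Op 4: free(a) -> (freed a); heap: [0-10 FREE][11-11 ALLOC][12-44 FREE]
Free blocks: [11 33] total_free=44 largest=33 -> 100*(44-33)/44 = 1100/44 = 25

Answer: 25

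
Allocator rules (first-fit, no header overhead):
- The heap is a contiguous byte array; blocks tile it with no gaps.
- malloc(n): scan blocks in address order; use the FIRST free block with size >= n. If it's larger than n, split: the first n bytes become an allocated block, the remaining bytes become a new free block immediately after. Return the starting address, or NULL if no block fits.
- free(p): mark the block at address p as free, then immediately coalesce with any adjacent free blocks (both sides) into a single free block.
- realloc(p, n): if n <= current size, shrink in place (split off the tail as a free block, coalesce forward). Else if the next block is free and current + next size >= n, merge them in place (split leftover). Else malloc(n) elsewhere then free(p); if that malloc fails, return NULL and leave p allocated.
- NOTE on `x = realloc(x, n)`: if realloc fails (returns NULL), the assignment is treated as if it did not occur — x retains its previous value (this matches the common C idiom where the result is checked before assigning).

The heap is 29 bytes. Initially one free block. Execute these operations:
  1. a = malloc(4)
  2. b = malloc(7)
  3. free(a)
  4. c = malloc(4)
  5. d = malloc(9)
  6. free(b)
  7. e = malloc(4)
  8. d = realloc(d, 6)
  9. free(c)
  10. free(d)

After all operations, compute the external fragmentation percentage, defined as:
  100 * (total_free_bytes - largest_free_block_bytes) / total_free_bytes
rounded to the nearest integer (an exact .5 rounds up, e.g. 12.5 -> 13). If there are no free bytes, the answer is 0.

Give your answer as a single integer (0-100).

Op 1: a = malloc(4) -> a = 0; heap: [0-3 ALLOC][4-28 FREE]
Op 2: b = malloc(7) -> b = 4; heap: [0-3 ALLOC][4-10 ALLOC][11-28 FREE]
Op 3: free(a) -> (freed a); heap: [0-3 FREE][4-10 ALLOC][11-28 FREE]
Op 4: c = malloc(4) -> c = 0; heap: [0-3 ALLOC][4-10 ALLOC][11-28 FREE]
Op 5: d = malloc(9) -> d = 11; heap: [0-3 ALLOC][4-10 ALLOC][11-19 ALLOC][20-28 FREE]
Op 6: free(b) -> (freed b); heap: [0-3 ALLOC][4-10 FREE][11-19 ALLOC][20-28 FREE]
Op 7: e = malloc(4) -> e = 4; heap: [0-3 ALLOC][4-7 ALLOC][8-10 FREE][11-19 ALLOC][20-28 FREE]
Op 8: d = realloc(d, 6) -> d = 11; heap: [0-3 ALLOC][4-7 ALLOC][8-10 FREE][11-16 ALLOC][17-28 FREE]
Op 9: free(c) -> (freed c); heap: [0-3 FREE][4-7 ALLOC][8-10 FREE][11-16 ALLOC][17-28 FREE]
Op 10: free(d) -> (freed d); heap: [0-3 FREE][4-7 ALLOC][8-28 FREE]
Free blocks: [4 21] total_free=25 largest=21 -> 100*(25-21)/25 = 400/25 = 16

Answer: 16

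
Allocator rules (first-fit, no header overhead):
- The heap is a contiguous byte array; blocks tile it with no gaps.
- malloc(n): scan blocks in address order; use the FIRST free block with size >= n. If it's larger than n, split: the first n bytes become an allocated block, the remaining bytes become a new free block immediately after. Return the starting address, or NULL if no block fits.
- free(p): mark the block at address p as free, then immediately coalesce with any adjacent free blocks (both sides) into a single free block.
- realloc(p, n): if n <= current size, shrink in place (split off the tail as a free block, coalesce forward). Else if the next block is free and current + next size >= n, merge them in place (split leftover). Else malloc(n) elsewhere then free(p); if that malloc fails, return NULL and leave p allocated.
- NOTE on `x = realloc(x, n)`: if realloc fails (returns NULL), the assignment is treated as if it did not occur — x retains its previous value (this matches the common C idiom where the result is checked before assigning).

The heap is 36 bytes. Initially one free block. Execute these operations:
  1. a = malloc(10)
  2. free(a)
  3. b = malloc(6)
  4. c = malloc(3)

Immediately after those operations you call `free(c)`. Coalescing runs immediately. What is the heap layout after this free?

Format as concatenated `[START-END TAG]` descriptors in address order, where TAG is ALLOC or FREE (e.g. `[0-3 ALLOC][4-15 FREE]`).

Op 1: a = malloc(10) -> a = 0; heap: [0-9 ALLOC][10-35 FREE]
Op 2: free(a) -> (freed a); heap: [0-35 FREE]
Op 3: b = malloc(6) -> b = 0; heap: [0-5 ALLOC][6-35 FREE]
Op 4: c = malloc(3) -> c = 6; heap: [0-5 ALLOC][6-8 ALLOC][9-35 FREE]
free(c): c = 6 -> block [6-8 ALLOC]; mark free, coalesce with adjacent free neighbors -> [0-5 ALLOC][6-35 FREE]

Answer: [0-5 ALLOC][6-35 FREE]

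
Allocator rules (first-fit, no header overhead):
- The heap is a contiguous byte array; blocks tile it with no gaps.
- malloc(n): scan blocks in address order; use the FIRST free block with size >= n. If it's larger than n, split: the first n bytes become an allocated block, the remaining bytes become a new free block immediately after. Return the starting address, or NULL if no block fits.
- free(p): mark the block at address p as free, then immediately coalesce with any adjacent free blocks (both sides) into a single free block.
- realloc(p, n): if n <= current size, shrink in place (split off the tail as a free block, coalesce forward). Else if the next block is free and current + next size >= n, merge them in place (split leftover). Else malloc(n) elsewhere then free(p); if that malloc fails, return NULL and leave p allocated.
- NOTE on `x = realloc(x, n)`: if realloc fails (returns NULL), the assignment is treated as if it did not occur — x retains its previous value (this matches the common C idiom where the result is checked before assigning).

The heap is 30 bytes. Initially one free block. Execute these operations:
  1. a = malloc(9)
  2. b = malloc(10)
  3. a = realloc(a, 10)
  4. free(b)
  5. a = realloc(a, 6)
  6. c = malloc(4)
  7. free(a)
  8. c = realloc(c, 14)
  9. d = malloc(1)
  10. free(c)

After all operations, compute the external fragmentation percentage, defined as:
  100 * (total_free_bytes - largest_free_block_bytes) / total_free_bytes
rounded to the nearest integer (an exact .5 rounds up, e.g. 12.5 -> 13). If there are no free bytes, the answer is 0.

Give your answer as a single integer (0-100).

Op 1: a = malloc(9) -> a = 0; heap: [0-8 ALLOC][9-29 FREE]
Op 2: b = malloc(10) -> b = 9; heap: [0-8 ALLOC][9-18 ALLOC][19-29 FREE]
Op 3: a = realloc(a, 10) -> a = 19; heap: [0-8 FREE][9-18 ALLOC][19-28 ALLOC][29-29 FREE]
Op 4: free(b) -> (freed b); heap: [0-18 FREE][19-28 ALLOC][29-29 FREE]
Op 5: a = realloc(a, 6) -> a = 19; heap: [0-18 FREE][19-24 ALLOC][25-29 FREE]
Op 6: c = malloc(4) -> c = 0; heap: [0-3 ALLOC][4-18 FREE][19-24 ALLOC][25-29 FREE]
Op 7: free(a) -> (freed a); heap: [0-3 ALLOC][4-29 FREE]
Op 8: c = realloc(c, 14) -> c = 0; heap: [0-13 ALLOC][14-29 FREE]
Op 9: d = malloc(1) -> d = 14; heap: [0-13 ALLOC][14-14 ALLOC][15-29 FREE]
Op 10: free(c) -> (freed c); heap: [0-13 FREE][14-14 ALLOC][15-29 FREE]
Free blocks: [14 15] total_free=29 largest=15 -> 100*(29-15)/29 = 1400/29 ≈ 48.276 -> rounds to 48

Answer: 48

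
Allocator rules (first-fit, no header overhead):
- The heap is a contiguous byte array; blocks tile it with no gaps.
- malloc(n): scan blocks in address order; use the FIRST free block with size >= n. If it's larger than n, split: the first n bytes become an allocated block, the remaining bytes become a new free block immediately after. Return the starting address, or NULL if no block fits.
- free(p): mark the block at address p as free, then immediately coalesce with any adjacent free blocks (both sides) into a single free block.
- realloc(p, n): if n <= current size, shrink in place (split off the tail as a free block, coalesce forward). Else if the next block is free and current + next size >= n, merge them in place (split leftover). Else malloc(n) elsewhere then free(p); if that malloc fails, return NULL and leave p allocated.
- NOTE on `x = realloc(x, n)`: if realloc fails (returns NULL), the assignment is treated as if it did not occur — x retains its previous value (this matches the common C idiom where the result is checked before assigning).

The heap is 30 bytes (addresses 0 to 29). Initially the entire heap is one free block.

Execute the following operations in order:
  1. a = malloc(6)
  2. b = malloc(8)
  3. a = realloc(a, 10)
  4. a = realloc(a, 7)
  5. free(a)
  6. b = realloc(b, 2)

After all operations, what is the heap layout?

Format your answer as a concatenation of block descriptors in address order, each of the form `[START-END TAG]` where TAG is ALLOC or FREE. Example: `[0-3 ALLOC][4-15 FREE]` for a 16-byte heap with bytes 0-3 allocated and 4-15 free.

Answer: [0-5 FREE][6-7 ALLOC][8-29 FREE]

Derivation:
Op 1: a = malloc(6) -> a = 0; heap: [0-5 ALLOC][6-29 FREE]
Op 2: b = malloc(8) -> b = 6; heap: [0-5 ALLOC][6-13 ALLOC][14-29 FREE]
Op 3: a = realloc(a, 10) -> a = 14; heap: [0-5 FREE][6-13 ALLOC][14-23 ALLOC][24-29 FREE]
Op 4: a = realloc(a, 7) -> a = 14; heap: [0-5 FREE][6-13 ALLOC][14-20 ALLOC][21-29 FREE]
Op 5: free(a) -> (freed a); heap: [0-5 FREE][6-13 ALLOC][14-29 FREE]
Op 6: b = realloc(b, 2) -> b = 6; heap: [0-5 FREE][6-7 ALLOC][8-29 FREE]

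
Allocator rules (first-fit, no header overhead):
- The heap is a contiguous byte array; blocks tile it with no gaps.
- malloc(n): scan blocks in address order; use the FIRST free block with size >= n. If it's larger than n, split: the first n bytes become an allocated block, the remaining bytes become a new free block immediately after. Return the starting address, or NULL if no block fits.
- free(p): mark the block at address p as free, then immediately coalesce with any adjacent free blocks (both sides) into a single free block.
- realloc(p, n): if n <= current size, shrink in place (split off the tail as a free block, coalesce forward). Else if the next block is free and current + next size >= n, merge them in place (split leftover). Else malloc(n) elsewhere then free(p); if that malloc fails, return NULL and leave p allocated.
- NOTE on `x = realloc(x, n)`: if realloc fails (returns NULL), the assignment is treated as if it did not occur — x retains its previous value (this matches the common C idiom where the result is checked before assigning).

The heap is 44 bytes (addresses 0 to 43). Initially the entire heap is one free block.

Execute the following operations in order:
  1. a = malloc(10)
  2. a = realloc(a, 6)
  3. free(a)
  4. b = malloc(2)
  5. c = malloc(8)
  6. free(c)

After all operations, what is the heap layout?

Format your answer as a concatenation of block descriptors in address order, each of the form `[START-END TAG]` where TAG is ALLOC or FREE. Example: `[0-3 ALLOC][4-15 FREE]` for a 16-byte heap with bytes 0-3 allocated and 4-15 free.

Op 1: a = malloc(10) -> a = 0; heap: [0-9 ALLOC][10-43 FREE]
Op 2: a = realloc(a, 6) -> a = 0; heap: [0-5 ALLOC][6-43 FREE]
Op 3: free(a) -> (freed a); heap: [0-43 FREE]
Op 4: b = malloc(2) -> b = 0; heap: [0-1 ALLOC][2-43 FREE]
Op 5: c = malloc(8) -> c = 2; heap: [0-1 ALLOC][2-9 ALLOC][10-43 FREE]
Op 6: free(c) -> (freed c); heap: [0-1 ALLOC][2-43 FREE]

Answer: [0-1 ALLOC][2-43 FREE]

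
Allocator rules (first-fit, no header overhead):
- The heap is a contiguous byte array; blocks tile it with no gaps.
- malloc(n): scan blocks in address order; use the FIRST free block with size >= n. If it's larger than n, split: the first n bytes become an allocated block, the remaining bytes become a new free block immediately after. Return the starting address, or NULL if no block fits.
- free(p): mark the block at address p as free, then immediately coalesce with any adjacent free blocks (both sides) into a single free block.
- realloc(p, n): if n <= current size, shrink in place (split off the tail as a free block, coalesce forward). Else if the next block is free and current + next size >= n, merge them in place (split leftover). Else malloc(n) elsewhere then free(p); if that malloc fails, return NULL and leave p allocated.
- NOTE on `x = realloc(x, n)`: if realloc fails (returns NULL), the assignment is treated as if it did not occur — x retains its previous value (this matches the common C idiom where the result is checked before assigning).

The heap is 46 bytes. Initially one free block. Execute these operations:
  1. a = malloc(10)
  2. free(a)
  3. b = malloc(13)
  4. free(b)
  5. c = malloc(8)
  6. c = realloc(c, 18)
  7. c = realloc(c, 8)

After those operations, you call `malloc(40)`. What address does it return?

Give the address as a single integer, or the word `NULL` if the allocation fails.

Op 1: a = malloc(10) -> a = 0; heap: [0-9 ALLOC][10-45 FREE]
Op 2: free(a) -> (freed a); heap: [0-45 FREE]
Op 3: b = malloc(13) -> b = 0; heap: [0-12 ALLOC][13-45 FREE]
Op 4: free(b) -> (freed b); heap: [0-45 FREE]
Op 5: c = malloc(8) -> c = 0; heap: [0-7 ALLOC][8-45 FREE]
Op 6: c = realloc(c, 18) -> c = 0; heap: [0-17 ALLOC][18-45 FREE]
Op 7: c = realloc(c, 8) -> c = 0; heap: [0-7 ALLOC][8-45 FREE]
malloc(40): first-fit scan over [0-7 ALLOC][8-45 FREE] -> NULL

Answer: NULL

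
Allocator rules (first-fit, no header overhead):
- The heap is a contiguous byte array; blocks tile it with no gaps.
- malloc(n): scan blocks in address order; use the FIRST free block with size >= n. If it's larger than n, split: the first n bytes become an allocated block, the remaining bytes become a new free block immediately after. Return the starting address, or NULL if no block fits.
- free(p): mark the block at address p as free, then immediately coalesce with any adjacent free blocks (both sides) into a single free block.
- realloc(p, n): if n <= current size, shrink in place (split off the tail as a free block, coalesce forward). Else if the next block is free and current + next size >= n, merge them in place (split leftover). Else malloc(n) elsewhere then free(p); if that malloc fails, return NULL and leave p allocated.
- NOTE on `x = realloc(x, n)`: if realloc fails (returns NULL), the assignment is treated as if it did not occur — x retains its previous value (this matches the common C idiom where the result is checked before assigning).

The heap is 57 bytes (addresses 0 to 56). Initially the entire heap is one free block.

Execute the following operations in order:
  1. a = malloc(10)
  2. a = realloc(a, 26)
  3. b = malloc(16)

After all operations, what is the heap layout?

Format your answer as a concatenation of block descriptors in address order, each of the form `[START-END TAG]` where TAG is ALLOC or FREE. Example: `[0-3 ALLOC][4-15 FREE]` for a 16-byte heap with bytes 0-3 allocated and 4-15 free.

Op 1: a = malloc(10) -> a = 0; heap: [0-9 ALLOC][10-56 FREE]
Op 2: a = realloc(a, 26) -> a = 0; heap: [0-25 ALLOC][26-56 FREE]
Op 3: b = malloc(16) -> b = 26; heap: [0-25 ALLOC][26-41 ALLOC][42-56 FREE]

Answer: [0-25 ALLOC][26-41 ALLOC][42-56 FREE]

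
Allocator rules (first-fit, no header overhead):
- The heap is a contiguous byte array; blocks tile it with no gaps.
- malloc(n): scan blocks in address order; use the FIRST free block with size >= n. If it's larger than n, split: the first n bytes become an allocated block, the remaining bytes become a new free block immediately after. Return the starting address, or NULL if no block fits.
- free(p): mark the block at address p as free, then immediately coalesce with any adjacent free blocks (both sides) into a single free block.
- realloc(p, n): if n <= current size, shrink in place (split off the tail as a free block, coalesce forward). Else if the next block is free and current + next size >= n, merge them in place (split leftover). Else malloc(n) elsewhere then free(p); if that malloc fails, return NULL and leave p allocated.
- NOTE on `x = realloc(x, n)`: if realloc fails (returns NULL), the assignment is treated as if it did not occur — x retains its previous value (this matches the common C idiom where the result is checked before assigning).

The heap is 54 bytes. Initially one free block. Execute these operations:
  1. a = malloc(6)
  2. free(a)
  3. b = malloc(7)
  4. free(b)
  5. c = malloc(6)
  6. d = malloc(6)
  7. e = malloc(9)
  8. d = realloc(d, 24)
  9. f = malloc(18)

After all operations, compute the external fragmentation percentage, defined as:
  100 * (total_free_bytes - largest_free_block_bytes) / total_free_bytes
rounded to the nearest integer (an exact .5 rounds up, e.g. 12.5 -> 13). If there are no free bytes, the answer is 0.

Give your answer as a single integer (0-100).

Op 1: a = malloc(6) -> a = 0; heap: [0-5 ALLOC][6-53 FREE]
Op 2: free(a) -> (freed a); heap: [0-53 FREE]
Op 3: b = malloc(7) -> b = 0; heap: [0-6 ALLOC][7-53 FREE]
Op 4: free(b) -> (freed b); heap: [0-53 FREE]
Op 5: c = malloc(6) -> c = 0; heap: [0-5 ALLOC][6-53 FREE]
Op 6: d = malloc(6) -> d = 6; heap: [0-5 ALLOC][6-11 ALLOC][12-53 FREE]
Op 7: e = malloc(9) -> e = 12; heap: [0-5 ALLOC][6-11 ALLOC][12-20 ALLOC][21-53 FREE]
Op 8: d = realloc(d, 24) -> d = 21; heap: [0-5 ALLOC][6-11 FREE][12-20 ALLOC][21-44 ALLOC][45-53 FREE]
Op 9: f = malloc(18) -> f = NULL; heap: [0-5 ALLOC][6-11 FREE][12-20 ALLOC][21-44 ALLOC][45-53 FREE]
Free blocks: [6 9] total_free=15 largest=9 -> 100*(15-9)/15 = 600/15 = 40

Answer: 40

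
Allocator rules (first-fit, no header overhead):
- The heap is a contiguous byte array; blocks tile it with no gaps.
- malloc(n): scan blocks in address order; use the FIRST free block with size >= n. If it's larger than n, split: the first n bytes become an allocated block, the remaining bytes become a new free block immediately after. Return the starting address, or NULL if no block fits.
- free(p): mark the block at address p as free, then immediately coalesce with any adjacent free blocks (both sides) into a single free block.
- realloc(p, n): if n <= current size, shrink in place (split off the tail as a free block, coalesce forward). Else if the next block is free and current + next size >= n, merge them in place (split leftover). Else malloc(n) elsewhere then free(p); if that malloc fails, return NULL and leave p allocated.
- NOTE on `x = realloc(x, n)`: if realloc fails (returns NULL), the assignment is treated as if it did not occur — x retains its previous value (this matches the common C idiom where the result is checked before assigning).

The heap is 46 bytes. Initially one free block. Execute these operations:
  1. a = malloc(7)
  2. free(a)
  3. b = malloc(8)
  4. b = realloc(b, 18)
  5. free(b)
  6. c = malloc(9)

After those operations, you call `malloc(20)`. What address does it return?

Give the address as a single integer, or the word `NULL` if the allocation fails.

Answer: 9

Derivation:
Op 1: a = malloc(7) -> a = 0; heap: [0-6 ALLOC][7-45 FREE]
Op 2: free(a) -> (freed a); heap: [0-45 FREE]
Op 3: b = malloc(8) -> b = 0; heap: [0-7 ALLOC][8-45 FREE]
Op 4: b = realloc(b, 18) -> b = 0; heap: [0-17 ALLOC][18-45 FREE]
Op 5: free(b) -> (freed b); heap: [0-45 FREE]
Op 6: c = malloc(9) -> c = 0; heap: [0-8 ALLOC][9-45 FREE]
malloc(20): first-fit scan over [0-8 ALLOC][9-45 FREE] -> 9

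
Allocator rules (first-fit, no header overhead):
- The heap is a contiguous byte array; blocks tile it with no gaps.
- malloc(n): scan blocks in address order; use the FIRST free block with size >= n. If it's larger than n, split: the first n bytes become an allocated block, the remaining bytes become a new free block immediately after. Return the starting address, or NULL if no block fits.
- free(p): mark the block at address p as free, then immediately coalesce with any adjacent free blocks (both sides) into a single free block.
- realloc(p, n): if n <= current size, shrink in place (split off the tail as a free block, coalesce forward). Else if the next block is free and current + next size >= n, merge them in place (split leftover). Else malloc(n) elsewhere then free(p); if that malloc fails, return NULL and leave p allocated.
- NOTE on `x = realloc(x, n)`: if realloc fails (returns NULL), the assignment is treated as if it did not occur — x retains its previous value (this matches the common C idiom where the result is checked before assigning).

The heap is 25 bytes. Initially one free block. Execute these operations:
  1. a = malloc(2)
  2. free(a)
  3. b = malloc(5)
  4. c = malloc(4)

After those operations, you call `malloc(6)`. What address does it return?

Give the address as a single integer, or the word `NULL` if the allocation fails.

Op 1: a = malloc(2) -> a = 0; heap: [0-1 ALLOC][2-24 FREE]
Op 2: free(a) -> (freed a); heap: [0-24 FREE]
Op 3: b = malloc(5) -> b = 0; heap: [0-4 ALLOC][5-24 FREE]
Op 4: c = malloc(4) -> c = 5; heap: [0-4 ALLOC][5-8 ALLOC][9-24 FREE]
malloc(6): first-fit scan over [0-4 ALLOC][5-8 ALLOC][9-24 FREE] -> 9

Answer: 9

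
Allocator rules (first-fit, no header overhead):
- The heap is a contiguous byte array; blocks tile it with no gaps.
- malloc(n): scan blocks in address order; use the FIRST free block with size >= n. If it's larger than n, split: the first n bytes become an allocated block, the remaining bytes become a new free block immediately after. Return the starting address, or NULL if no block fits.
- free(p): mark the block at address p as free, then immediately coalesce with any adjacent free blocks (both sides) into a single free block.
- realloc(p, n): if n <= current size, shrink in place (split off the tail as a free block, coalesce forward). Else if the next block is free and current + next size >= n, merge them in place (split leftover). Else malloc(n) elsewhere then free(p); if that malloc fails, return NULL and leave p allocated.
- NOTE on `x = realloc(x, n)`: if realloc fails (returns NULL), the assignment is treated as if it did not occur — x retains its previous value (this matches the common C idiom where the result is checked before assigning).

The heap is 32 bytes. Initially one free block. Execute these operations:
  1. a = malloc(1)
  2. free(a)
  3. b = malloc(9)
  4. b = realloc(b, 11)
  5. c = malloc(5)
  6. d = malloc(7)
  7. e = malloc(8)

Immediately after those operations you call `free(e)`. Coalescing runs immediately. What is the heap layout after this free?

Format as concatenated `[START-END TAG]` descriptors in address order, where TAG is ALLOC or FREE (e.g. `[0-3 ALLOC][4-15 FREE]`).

Answer: [0-10 ALLOC][11-15 ALLOC][16-22 ALLOC][23-31 FREE]

Derivation:
Op 1: a = malloc(1) -> a = 0; heap: [0-0 ALLOC][1-31 FREE]
Op 2: free(a) -> (freed a); heap: [0-31 FREE]
Op 3: b = malloc(9) -> b = 0; heap: [0-8 ALLOC][9-31 FREE]
Op 4: b = realloc(b, 11) -> b = 0; heap: [0-10 ALLOC][11-31 FREE]
Op 5: c = malloc(5) -> c = 11; heap: [0-10 ALLOC][11-15 ALLOC][16-31 FREE]
Op 6: d = malloc(7) -> d = 16; heap: [0-10 ALLOC][11-15 ALLOC][16-22 ALLOC][23-31 FREE]
Op 7: e = malloc(8) -> e = 23; heap: [0-10 ALLOC][11-15 ALLOC][16-22 ALLOC][23-30 ALLOC][31-31 FREE]
free(e): e = 23 -> block [23-30 ALLOC]; mark free, coalesce with adjacent free neighbors -> [0-10 ALLOC][11-15 ALLOC][16-22 ALLOC][23-31 FREE]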